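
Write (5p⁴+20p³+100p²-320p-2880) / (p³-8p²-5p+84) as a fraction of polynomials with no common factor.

Repeated division with remainder:
  5p⁴+20p³+100p²-320p-2880 = (5p+60)(p³-8p²-5p+84) + (605p²-440p-7920)
  p³-8p²-5p+84 = ((1/605)p-16/1331)(605p²-440p-7920) + ((339/121)p-1356/121)
  605p²-440p-7920 = ((73205/339)p+79860/113)((339/121)p-1356/121) + (0)
Last nonzero remainder: (339/121)p-1356/121. Dividing through by 339/121 gives the monic gcd p-4.
Cancel p-4 from numerator and denominator to get the reduced form.

(5p³+40p²+260p+720)/(p²-4p-21)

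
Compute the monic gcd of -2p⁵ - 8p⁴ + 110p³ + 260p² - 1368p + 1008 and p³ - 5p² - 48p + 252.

p² + p - 42

Euclidean algorithm in ℚ[p]:
  -2p⁵ - 8p⁴ + 110p³ + 260p² - 1368p + 1008 = (-2p² - 18p - 76)(p³ - 5p² - 48p + 252) + (-480p² - 480p + 20160)
  p³ - 5p² - 48p + 252 = (-(1/480)p + 1/80)(-480p² - 480p + 20160) + (0)
Last nonzero remainder: -480p² - 480p + 20160. Dividing through by -480 gives the monic gcd p² + p - 42.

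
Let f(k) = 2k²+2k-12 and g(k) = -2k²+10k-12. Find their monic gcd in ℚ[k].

Repeated division with remainder:
  2k²+2k-12 = (-1)(-2k²+10k-12) + (12k-24)
  -2k²+10k-12 = (-(1/6)k+1/2)(12k-24) + (0)
Last nonzero remainder: 12k-24. Dividing through by 12 gives the monic gcd k-2.

k-2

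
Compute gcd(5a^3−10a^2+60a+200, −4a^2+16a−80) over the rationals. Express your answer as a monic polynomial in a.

By polynomial division,
  5a^3−10a^2+60a+200 = (−(5/4)a−5/2)(−4a^2+16a−80) + (0)
Last nonzero remainder: −4a^2+16a−80. Dividing through by −4 gives the monic gcd a^2−4a+20.

a^2−4a+20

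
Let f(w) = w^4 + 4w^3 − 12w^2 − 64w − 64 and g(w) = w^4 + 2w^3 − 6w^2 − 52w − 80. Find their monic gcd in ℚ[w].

Euclidean algorithm in ℚ[w]:
  w^4 + 4w^3 − 12w^2 − 64w − 64 = (w^4 + 2w^3 − 6w^2 − 52w − 80) + (2w^3 − 6w^2 − 12w + 16)
  w^4 + 2w^3 − 6w^2 − 52w − 80 = ((1/2)w + 5/2)(2w^3 − 6w^2 − 12w + 16) + (15w^2 − 30w − 120)
  2w^3 − 6w^2 − 12w + 16 = ((2/15)w − 2/15)(15w^2 − 30w − 120) + (0)
Last nonzero remainder: 15w^2 − 30w − 120. Dividing through by 15 gives the monic gcd w^2 − 2w − 8.

w^2 − 2w − 8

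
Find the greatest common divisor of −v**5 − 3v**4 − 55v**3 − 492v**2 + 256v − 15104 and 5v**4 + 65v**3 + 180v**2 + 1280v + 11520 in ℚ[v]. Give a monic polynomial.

v**3 + 4v**2 + 256

By polynomial division,
  −v**5 − 3v**4 − 55v**3 − 492v**2 + 256v − 15104 = (−(1/5)v + 2)(5v**4 + 65v**3 + 180v**2 + 1280v + 11520) + (−149v**3 − 596v**2 − 38144)
  5v**4 + 65v**3 + 180v**2 + 1280v + 11520 = (−(5/149)v − 45/149)(−149v**3 − 596v**2 − 38144) + (0)
Last nonzero remainder: −149v**3 − 596v**2 − 38144. Dividing through by −149 gives the monic gcd v**3 + 4v**2 + 256.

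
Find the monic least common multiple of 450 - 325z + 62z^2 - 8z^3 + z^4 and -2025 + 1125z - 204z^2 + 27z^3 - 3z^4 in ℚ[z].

-1350 + 1425z - 511z^2 + 86z^3 - 11z^4 + z^5

By polynomial division,
  z^4 - 8z^3 + 62z^2 - 325z + 450 = (-1/3)(-3z^4 + 27z^3 - 204z^2 + 1125z - 2025) + (z^3 - 6z^2 + 50z - 225)
  -3z^4 + 27z^3 - 204z^2 + 1125z - 2025 = (-3z + 9)(z^3 - 6z^2 + 50z - 225) + (0)
The last nonzero remainder z^3 - 6z^2 + 50z - 225 is already monic.
Then lcm(f, g) = f·g / gcd(f, g); expanding and making the result monic gives the answer.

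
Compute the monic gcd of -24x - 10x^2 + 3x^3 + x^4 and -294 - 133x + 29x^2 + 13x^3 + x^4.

Apply the Euclidean algorithm:
  x^4 + 3x^3 - 10x^2 - 24x = (x^4 + 13x^3 + 29x^2 - 133x - 294) + (-10x^3 - 39x^2 + 109x + 294)
  x^4 + 13x^3 + 29x^2 - 133x - 294 = (-(1/10)x - 91/100)(-10x^3 - 39x^2 + 109x + 294) + ((441/100)x^2 - (441/100)x - 1323/50)
  -10x^3 - 39x^2 + 109x + 294 = (-(1000/441)x - 100/9)((441/100)x^2 - (441/100)x - 1323/50) + (0)
Last nonzero remainder: (441/100)x^2 - (441/100)x - 1323/50. Dividing through by 441/100 gives the monic gcd x^2 - x - 6.

-6 - x + x^2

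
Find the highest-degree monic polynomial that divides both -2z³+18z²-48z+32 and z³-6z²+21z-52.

z-4

Repeated division with remainder:
  -2z³+18z²-48z+32 = (-2)(z³-6z²+21z-52) + (6z²-6z-72)
  z³-6z²+21z-52 = ((1/6)z-5/6)(6z²-6z-72) + (28z-112)
  6z²-6z-72 = ((3/14)z+9/14)(28z-112) + (0)
Last nonzero remainder: 28z-112. Dividing through by 28 gives the monic gcd z-4.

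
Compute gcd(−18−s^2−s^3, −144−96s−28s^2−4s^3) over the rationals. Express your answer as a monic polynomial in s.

3+s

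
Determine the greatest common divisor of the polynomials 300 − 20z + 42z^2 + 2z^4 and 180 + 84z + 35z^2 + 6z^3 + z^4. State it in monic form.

Repeated division with remainder:
  2z^4 + 42z^2 − 20z + 300 = (2)(z^4 + 6z^3 + 35z^2 + 84z + 180) + (−12z^3 − 28z^2 − 188z − 60)
  z^4 + 6z^3 + 35z^2 + 84z + 180 = (−(1/12)z − 11/36)(−12z^3 − 28z^2 − 188z − 60) + ((97/9)z^2 + (194/9)z + 485/3)
  −12z^3 − 28z^2 − 188z − 60 = (−(108/97)z − 36/97)((97/9)z^2 + (194/9)z + 485/3) + (0)
Last nonzero remainder: (97/9)z^2 + (194/9)z + 485/3. Dividing through by 97/9 gives the monic gcd z^2 + 2z + 15.

15 + 2z + z^2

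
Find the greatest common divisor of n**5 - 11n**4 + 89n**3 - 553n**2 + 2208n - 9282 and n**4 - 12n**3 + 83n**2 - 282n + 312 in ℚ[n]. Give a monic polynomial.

Euclidean algorithm in ℚ[n]:
  n**5 - 11n**4 + 89n**3 - 553n**2 + 2208n - 9282 = (n + 1)(n**4 - 12n**3 + 83n**2 - 282n + 312) + (18n**3 - 354n**2 + 2178n - 9594)
  n**4 - 12n**3 + 83n**2 - 282n + 312 = ((1/18)n + 23/54)(18n**3 - 354n**2 + 2178n - 9594) + ((1015/9)n**2 - (2030/3)n + 13195/3)
  18n**3 - 354n**2 + 2178n - 9594 = ((162/1015)n - 2214/1015)((1015/9)n**2 - (2030/3)n + 13195/3) + (0)
Last nonzero remainder: (1015/9)n**2 - (2030/3)n + 13195/3. Dividing through by 1015/9 gives the monic gcd n**2 - 6n + 39.

n**2 - 6n + 39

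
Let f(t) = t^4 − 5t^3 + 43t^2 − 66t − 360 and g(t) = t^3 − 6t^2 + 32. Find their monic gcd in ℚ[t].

t^2 − 2t − 8

Apply the Euclidean algorithm:
  t^4 − 5t^3 + 43t^2 − 66t − 360 = (t + 1)(t^3 − 6t^2 + 32) + (49t^2 − 98t − 392)
  t^3 − 6t^2 + 32 = ((1/49)t − 4/49)(49t^2 − 98t − 392) + (0)
Last nonzero remainder: 49t^2 − 98t − 392. Dividing through by 49 gives the monic gcd t^2 − 2t − 8.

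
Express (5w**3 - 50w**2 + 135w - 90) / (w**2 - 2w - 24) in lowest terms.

Repeated division with remainder:
  5w**3 - 50w**2 + 135w - 90 = (5w - 40)(w**2 - 2w - 24) + (175w - 1050)
  w**2 - 2w - 24 = ((1/175)w + 4/175)(175w - 1050) + (0)
Last nonzero remainder: 175w - 1050. Dividing through by 175 gives the monic gcd w - 6.
Cancel w - 6 from numerator and denominator to get the reduced form.

(5w**2 - 20w + 15)/(w + 4)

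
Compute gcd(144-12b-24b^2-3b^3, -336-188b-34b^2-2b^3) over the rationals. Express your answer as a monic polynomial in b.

24+10b+b^2

Repeated division with remainder:
  -3b^3-24b^2-12b+144 = (3/2)(-2b^3-34b^2-188b-336) + (27b^2+270b+648)
  -2b^3-34b^2-188b-336 = (-(2/27)b-14/27)(27b^2+270b+648) + (0)
Last nonzero remainder: 27b^2+270b+648. Dividing through by 27 gives the monic gcd b^2+10b+24.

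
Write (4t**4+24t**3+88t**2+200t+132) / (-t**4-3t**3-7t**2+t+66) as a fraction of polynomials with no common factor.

(-4t-4)/(t-2)

Repeated division with remainder:
  4t**4+24t**3+88t**2+200t+132 = (-4)(-t**4-3t**3-7t**2+t+66) + (12t**3+60t**2+204t+396)
  -t**4-3t**3-7t**2+t+66 = (-(1/12)t+1/6)(12t**3+60t**2+204t+396) + (0)
Last nonzero remainder: 12t**3+60t**2+204t+396. Dividing through by 12 gives the monic gcd t**3+5t**2+17t+33.
Cancel t**3+5t**2+17t+33 from numerator and denominator to get the reduced form.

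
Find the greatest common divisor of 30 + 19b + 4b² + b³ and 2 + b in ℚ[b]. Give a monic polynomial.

2 + b

Repeated division with remainder:
  b³ + 4b² + 19b + 30 = (b² + 2b + 15)(b + 2) + (0)
The last nonzero remainder b + 2 is already monic.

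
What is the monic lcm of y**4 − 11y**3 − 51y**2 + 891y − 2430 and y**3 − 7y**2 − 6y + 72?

y**6 − 12y**5 − 52y**4 + 1074y**3 − 2709y**2 − 8262y + 29160

Repeated division with remainder:
  y**4 − 11y**3 − 51y**2 + 891y − 2430 = (y − 4)(y**3 − 7y**2 − 6y + 72) + (−73y**2 + 795y − 2142)
  y**3 − 7y**2 − 6y + 72 = (−(1/73)y − 284/5329)(−73y**2 + 795y − 2142) + ((37440/5329)y − 224640/5329)
  −73y**2 + 795y − 2142 = (−(389017/37440)y + 634151/12480)((37440/5329)y − 224640/5329) + (0)
Last nonzero remainder: (37440/5329)y − 224640/5329. Dividing through by 37440/5329 gives the monic gcd y − 6.
Then lcm(f, g) = f·g / gcd(f, g); expanding and making the result monic gives the answer.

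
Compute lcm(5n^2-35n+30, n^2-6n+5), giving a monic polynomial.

By polynomial division,
  5n^2-35n+30 = (5)(n^2-6n+5) + (-5n+5)
  n^2-6n+5 = (-(1/5)n+1)(-5n+5) + (0)
Last nonzero remainder: -5n+5. Dividing through by -5 gives the monic gcd n-1.
Then lcm(f, g) = f·g / gcd(f, g); expanding and making the result monic gives the answer.

n^3-12n^2+41n-30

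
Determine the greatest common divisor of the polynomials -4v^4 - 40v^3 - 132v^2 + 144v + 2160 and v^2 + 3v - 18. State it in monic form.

Apply the Euclidean algorithm:
  -4v^4 - 40v^3 - 132v^2 + 144v + 2160 = (-4v^2 - 28v - 120)(v^2 + 3v - 18) + (0)
The last nonzero remainder v^2 + 3v - 18 is already monic.

v^2 + 3v - 18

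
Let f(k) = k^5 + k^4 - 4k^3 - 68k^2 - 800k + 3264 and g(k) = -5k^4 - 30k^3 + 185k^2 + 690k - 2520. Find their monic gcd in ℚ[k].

k^2 + 2k - 24

By polynomial division,
  k^5 + k^4 - 4k^3 - 68k^2 - 800k + 3264 = (-(1/5)k + 1)(-5k^4 - 30k^3 + 185k^2 + 690k - 2520) + (63k^3 - 115k^2 - 1994k + 5784)
  -5k^4 - 30k^3 + 185k^2 + 690k - 2520 = (-(5/63)k - 2465/3969)(63k^3 - 115k^2 - 1994k + 5784) + (-(177320/3969)k^2 - (354640/3969)k + 1418560/1323)
  63k^3 - 115k^2 - 1994k + 5784 = (-(250047/177320)k + 956529/177320)(-(177320/3969)k^2 - (354640/3969)k + 1418560/1323) + (0)
Last nonzero remainder: -(177320/3969)k^2 - (354640/3969)k + 1418560/1323. Dividing through by -177320/3969 gives the monic gcd k^2 + 2k - 24.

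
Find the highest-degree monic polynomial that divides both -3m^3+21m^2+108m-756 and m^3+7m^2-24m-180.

m+6

By polynomial division,
  -3m^3+21m^2+108m-756 = (-3)(m^3+7m^2-24m-180) + (42m^2+36m-1296)
  m^3+7m^2-24m-180 = ((1/42)m+43/294)(42m^2+36m-1296) + ((78/49)m+468/49)
  42m^2+36m-1296 = ((343/13)m-1764/13)((78/49)m+468/49) + (0)
Last nonzero remainder: (78/49)m+468/49. Dividing through by 78/49 gives the monic gcd m+6.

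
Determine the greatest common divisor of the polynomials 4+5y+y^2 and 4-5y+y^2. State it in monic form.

By polynomial division,
  y^2+5y+4 = (y^2-5y+4) + (10y)
  y^2-5y+4 = ((1/10)y-1/2)(10y) + (4)
  10y = ((5/2)y)(4) + (0)
The last nonzero remainder is the constant 4, so the polynomials are coprime and gcd = 1.

1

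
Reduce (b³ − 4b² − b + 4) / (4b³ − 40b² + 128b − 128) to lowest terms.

(b² − 1)/(4b² − 24b + 32)

Euclidean algorithm in ℚ[b]:
  b³ − 4b² − b + 4 = (1/4)(4b³ − 40b² + 128b − 128) + (6b² − 33b + 36)
  4b³ − 40b² + 128b − 128 = ((2/3)b − 3)(6b² − 33b + 36) + (5b − 20)
  6b² − 33b + 36 = ((6/5)b − 9/5)(5b − 20) + (0)
Last nonzero remainder: 5b − 20. Dividing through by 5 gives the monic gcd b − 4.
Cancel b − 4 from numerator and denominator to get the reduced form.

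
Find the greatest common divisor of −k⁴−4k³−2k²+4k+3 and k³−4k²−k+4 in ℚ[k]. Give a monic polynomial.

k²−1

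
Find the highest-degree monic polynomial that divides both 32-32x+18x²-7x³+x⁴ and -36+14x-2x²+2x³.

By polynomial division,
  x⁴-7x³+18x²-32x+32 = ((1/2)x-3)(2x³-2x²+14x-36) + (5x²+28x-76)
  2x³-2x²+14x-36 = ((2/5)x-66/25)(5x²+28x-76) + ((2958/25)x-5916/25)
  5x²+28x-76 = ((125/2958)x+475/1479)((2958/25)x-5916/25) + (0)
Last nonzero remainder: (2958/25)x-5916/25. Dividing through by 2958/25 gives the monic gcd x-2.

-2+x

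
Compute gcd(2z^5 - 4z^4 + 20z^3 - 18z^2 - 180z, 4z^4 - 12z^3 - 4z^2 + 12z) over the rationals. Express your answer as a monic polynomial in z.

z^2 - 3z

Apply the Euclidean algorithm:
  2z^5 - 4z^4 + 20z^3 - 18z^2 - 180z = ((1/2)z + 1/2)(4z^4 - 12z^3 - 4z^2 + 12z) + (28z^3 - 22z^2 - 186z)
  4z^4 - 12z^3 - 4z^2 + 12z = ((1/7)z - 31/98)(28z^3 - 22z^2 - 186z) + ((765/49)z^2 - (2295/49)z)
  28z^3 - 22z^2 - 186z = ((1372/765)z + 3038/765)((765/49)z^2 - (2295/49)z) + (0)
Last nonzero remainder: (765/49)z^2 - (2295/49)z. Dividing through by 765/49 gives the monic gcd z^2 - 3z.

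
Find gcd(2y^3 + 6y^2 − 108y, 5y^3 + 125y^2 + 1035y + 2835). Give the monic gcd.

Apply the Euclidean algorithm:
  2y^3 + 6y^2 − 108y = (2/5)(5y^3 + 125y^2 + 1035y + 2835) + (−44y^2 − 522y − 1134)
  5y^3 + 125y^2 + 1035y + 2835 = (−(5/44)y − 1445/968)(−44y^2 − 522y − 1134) + ((61425/484)y + 552825/484)
  −44y^2 − 522y − 1134 = (−(21296/61425)y − 968/975)((61425/484)y + 552825/484) + (0)
Last nonzero remainder: (61425/484)y + 552825/484. Dividing through by 61425/484 gives the monic gcd y + 9.

y + 9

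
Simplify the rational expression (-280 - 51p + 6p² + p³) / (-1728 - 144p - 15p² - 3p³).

(35 + 2p - p²)/(216 - 9p + 3p²)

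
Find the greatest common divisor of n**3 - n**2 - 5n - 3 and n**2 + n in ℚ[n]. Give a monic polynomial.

n + 1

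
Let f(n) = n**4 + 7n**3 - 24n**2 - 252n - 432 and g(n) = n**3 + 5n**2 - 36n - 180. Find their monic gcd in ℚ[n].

n**2 - 36

Apply the Euclidean algorithm:
  n**4 + 7n**3 - 24n**2 - 252n - 432 = (n + 2)(n**3 + 5n**2 - 36n - 180) + (2n**2 - 72)
  n**3 + 5n**2 - 36n - 180 = ((1/2)n + 5/2)(2n**2 - 72) + (0)
Last nonzero remainder: 2n**2 - 72. Dividing through by 2 gives the monic gcd n**2 - 36.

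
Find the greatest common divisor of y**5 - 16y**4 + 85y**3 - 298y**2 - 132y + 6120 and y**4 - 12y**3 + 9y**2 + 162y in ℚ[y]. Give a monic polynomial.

Repeated division with remainder:
  y**5 - 16y**4 + 85y**3 - 298y**2 - 132y + 6120 = (y - 4)(y**4 - 12y**3 + 9y**2 + 162y) + (28y**3 - 424y**2 + 516y + 6120)
  y**4 - 12y**3 + 9y**2 + 162y = ((1/28)y + 11/98)(28y**3 - 424y**2 + 516y + 6120) + ((1870/49)y**2 - (5610/49)y - 33660/49)
  28y**3 - 424y**2 + 516y + 6120 = ((686/935)y - 98/11)((1870/49)y**2 - (5610/49)y - 33660/49) + (0)
Last nonzero remainder: (1870/49)y**2 - (5610/49)y - 33660/49. Dividing through by 1870/49 gives the monic gcd y**2 - 3y - 18.

y**2 - 3y - 18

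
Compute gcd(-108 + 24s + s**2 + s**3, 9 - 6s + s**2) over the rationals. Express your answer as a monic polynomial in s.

Euclidean algorithm in ℚ[s]:
  s**3 + s**2 + 24s - 108 = (s + 7)(s**2 - 6s + 9) + (57s - 171)
  s**2 - 6s + 9 = ((1/57)s - 1/19)(57s - 171) + (0)
Last nonzero remainder: 57s - 171. Dividing through by 57 gives the monic gcd s - 3.

-3 + s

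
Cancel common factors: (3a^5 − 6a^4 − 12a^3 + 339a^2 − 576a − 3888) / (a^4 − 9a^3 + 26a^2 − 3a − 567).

Euclidean algorithm in ℚ[a]:
  3a^5 − 6a^4 − 12a^3 + 339a^2 − 576a − 3888 = (3a + 21)(a^4 − 9a^3 + 26a^2 − 3a − 567) + (99a^3 − 198a^2 + 1188a + 8019)
  a^4 − 9a^3 + 26a^2 − 3a − 567 = ((1/99)a − 7/99)(99a^3 − 198a^2 + 1188a + 8019) + (0)
Last nonzero remainder: 99a^3 − 198a^2 + 1188a + 8019. Dividing through by 99 gives the monic gcd a^3 − 2a^2 + 12a + 81.
Cancel a^3 − 2a^2 + 12a + 81 from numerator and denominator to get the reduced form.

(3a^2 − 48)/(a − 7)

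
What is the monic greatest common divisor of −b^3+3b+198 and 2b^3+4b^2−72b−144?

b−6

Repeated division with remainder:
  −b^3+3b+198 = (−1/2)(2b^3+4b^2−72b−144) + (2b^2−33b+126)
  2b^3+4b^2−72b−144 = (b+37/2)(2b^2−33b+126) + ((825/2)b−2475)
  2b^2−33b+126 = ((4/825)b−14/275)((825/2)b−2475) + (0)
Last nonzero remainder: (825/2)b−2475. Dividing through by 825/2 gives the monic gcd b−6.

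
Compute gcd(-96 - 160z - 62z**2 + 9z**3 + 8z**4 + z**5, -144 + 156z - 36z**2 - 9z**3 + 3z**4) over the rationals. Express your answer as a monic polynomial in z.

-12 + z + z**2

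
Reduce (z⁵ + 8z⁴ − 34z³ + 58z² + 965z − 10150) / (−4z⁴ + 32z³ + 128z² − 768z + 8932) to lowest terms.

(−z² − 5z + 50)/(4z − 44)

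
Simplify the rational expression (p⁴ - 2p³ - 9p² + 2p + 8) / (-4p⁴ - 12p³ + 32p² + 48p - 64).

(-p² + 3p + 4)/(4p² + 8p - 32)

Repeated division with remainder:
  p⁴ - 2p³ - 9p² + 2p + 8 = (-1/4)(-4p⁴ - 12p³ + 32p² + 48p - 64) + (-5p³ - p² + 14p - 8)
  -4p⁴ - 12p³ + 32p² + 48p - 64 = ((4/5)p + 56/25)(-5p³ - p² + 14p - 8) + ((576/25)p² + (576/25)p - 1152/25)
  -5p³ - p² + 14p - 8 = (-(125/576)p + 25/144)((576/25)p² + (576/25)p - 1152/25) + (0)
Last nonzero remainder: (576/25)p² + (576/25)p - 1152/25. Dividing through by 576/25 gives the monic gcd p² + p - 2.
Cancel p² + p - 2 from numerator and denominator to get the reduced form.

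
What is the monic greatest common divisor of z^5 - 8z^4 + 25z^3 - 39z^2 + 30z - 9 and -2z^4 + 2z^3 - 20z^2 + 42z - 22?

Euclidean algorithm in ℚ[z]:
  z^5 - 8z^4 + 25z^3 - 39z^2 + 30z - 9 = (-(1/2)z + 7/2)(-2z^4 + 2z^3 - 20z^2 + 42z - 22) + (8z^3 + 52z^2 - 128z + 68)
  -2z^4 + 2z^3 - 20z^2 + 42z - 22 = (-(1/4)z + 15/8)(8z^3 + 52z^2 - 128z + 68) + (-(299/2)z^2 + 299z - 299/2)
  8z^3 + 52z^2 - 128z + 68 = (-(16/299)z - 136/299)(-(299/2)z^2 + 299z - 299/2) + (0)
Last nonzero remainder: -(299/2)z^2 + 299z - 299/2. Dividing through by -299/2 gives the monic gcd z^2 - 2z + 1.

z^2 - 2z + 1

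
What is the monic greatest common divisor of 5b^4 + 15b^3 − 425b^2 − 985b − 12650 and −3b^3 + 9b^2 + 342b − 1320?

b^2 + b − 110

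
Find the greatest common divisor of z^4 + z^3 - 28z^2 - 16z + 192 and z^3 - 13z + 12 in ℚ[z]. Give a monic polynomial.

z^2 + z - 12

Repeated division with remainder:
  z^4 + z^3 - 28z^2 - 16z + 192 = (z + 1)(z^3 - 13z + 12) + (-15z^2 - 15z + 180)
  z^3 - 13z + 12 = (-(1/15)z + 1/15)(-15z^2 - 15z + 180) + (0)
Last nonzero remainder: -15z^2 - 15z + 180. Dividing through by -15 gives the monic gcd z^2 + z - 12.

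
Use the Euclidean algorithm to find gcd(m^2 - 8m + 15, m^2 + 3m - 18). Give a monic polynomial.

By polynomial division,
  m^2 - 8m + 15 = (m^2 + 3m - 18) + (-11m + 33)
  m^2 + 3m - 18 = (-(1/11)m - 6/11)(-11m + 33) + (0)
Last nonzero remainder: -11m + 33. Dividing through by -11 gives the monic gcd m - 3.

m - 3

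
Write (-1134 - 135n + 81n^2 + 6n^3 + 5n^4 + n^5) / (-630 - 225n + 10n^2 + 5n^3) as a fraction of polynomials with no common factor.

(-63 + 24n - 4n^2 + n^3)/(-35 + 5n)

Repeated division with remainder:
  n^5 + 5n^4 + 6n^3 + 81n^2 - 135n - 1134 = ((1/5)n^2 + (3/5)n + 9)(5n^3 + 10n^2 - 225n - 630) + (252n^2 + 2268n + 4536)
  5n^3 + 10n^2 - 225n - 630 = ((5/252)n - 5/36)(252n^2 + 2268n + 4536) + (0)
Last nonzero remainder: 252n^2 + 2268n + 4536. Dividing through by 252 gives the monic gcd n^2 + 9n + 18.
Cancel n^2 + 9n + 18 from numerator and denominator to get the reduced form.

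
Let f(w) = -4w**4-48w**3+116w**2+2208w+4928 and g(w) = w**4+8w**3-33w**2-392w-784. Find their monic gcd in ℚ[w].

w**3+w**2-40w-112

By polynomial division,
  -4w**4-48w**3+116w**2+2208w+4928 = (-4)(w**4+8w**3-33w**2-392w-784) + (-16w**3-16w**2+640w+1792)
  w**4+8w**3-33w**2-392w-784 = (-(1/16)w-7/16)(-16w**3-16w**2+640w+1792) + (0)
Last nonzero remainder: -16w**3-16w**2+640w+1792. Dividing through by -16 gives the monic gcd w**3+w**2-40w-112.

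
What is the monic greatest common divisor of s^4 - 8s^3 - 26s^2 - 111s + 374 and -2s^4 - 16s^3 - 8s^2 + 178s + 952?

By polynomial division,
  s^4 - 8s^3 - 26s^2 - 111s + 374 = (-1/2)(-2s^4 - 16s^3 - 8s^2 + 178s + 952) + (-16s^3 - 30s^2 - 22s + 850)
  -2s^4 - 16s^3 - 8s^2 + 178s + 952 = ((1/8)s + 49/64)(-16s^3 - 30s^2 - 22s + 850) + ((567/32)s^2 + (2835/32)s + 9639/32)
  -16s^3 - 30s^2 - 22s + 850 = (-(512/567)s + 1600/567)((567/32)s^2 + (2835/32)s + 9639/32) + (0)
Last nonzero remainder: (567/32)s^2 + (2835/32)s + 9639/32. Dividing through by 567/32 gives the monic gcd s^2 + 5s + 17.

s^2 + 5s + 17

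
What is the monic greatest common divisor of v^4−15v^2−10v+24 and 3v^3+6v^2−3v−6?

v^2+v−2

Repeated division with remainder:
  v^4−15v^2−10v+24 = ((1/3)v−2/3)(3v^3+6v^2−3v−6) + (−10v^2−10v+20)
  3v^3+6v^2−3v−6 = (−(3/10)v−3/10)(−10v^2−10v+20) + (0)
Last nonzero remainder: −10v^2−10v+20. Dividing through by −10 gives the monic gcd v^2+v−2.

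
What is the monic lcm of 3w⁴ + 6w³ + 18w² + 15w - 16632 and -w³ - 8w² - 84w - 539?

By polynomial division,
  3w⁴ + 6w³ + 18w² + 15w - 16632 = (-3w + 18)(-w³ - 8w² - 84w - 539) + (-90w² - 90w - 6930)
  -w³ - 8w² - 84w - 539 = ((1/90)w + 7/90)(-90w² - 90w - 6930) + (0)
Last nonzero remainder: -90w² - 90w - 6930. Dividing through by -90 gives the monic gcd w² + w + 77.
Then lcm(f, g) = f·g / gcd(f, g); expanding and making the result monic gives the answer.

w⁵ + 9w⁴ + 20w³ + 47w² - 5509w - 38808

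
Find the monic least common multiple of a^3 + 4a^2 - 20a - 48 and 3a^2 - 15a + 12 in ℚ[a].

a^4 + 3a^3 - 24a^2 - 28a + 48

By polynomial division,
  a^3 + 4a^2 - 20a - 48 = ((1/3)a + 3)(3a^2 - 15a + 12) + (21a - 84)
  3a^2 - 15a + 12 = ((1/7)a - 1/7)(21a - 84) + (0)
Last nonzero remainder: 21a - 84. Dividing through by 21 gives the monic gcd a - 4.
Then lcm(f, g) = f·g / gcd(f, g); expanding and making the result monic gives the answer.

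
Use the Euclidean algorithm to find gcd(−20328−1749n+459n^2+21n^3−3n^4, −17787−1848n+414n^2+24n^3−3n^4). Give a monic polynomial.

847−33n−15n^2+n^3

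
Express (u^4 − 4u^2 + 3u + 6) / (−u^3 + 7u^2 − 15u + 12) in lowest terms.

Repeated division with remainder:
  u^4 − 4u^2 + 3u + 6 = (−u − 7)(−u^3 + 7u^2 − 15u + 12) + (30u^2 − 90u + 90)
  −u^3 + 7u^2 − 15u + 12 = (−(1/30)u + 2/15)(30u^2 − 90u + 90) + (0)
Last nonzero remainder: 30u^2 − 90u + 90. Dividing through by 30 gives the monic gcd u^2 − 3u + 3.
Cancel u^2 − 3u + 3 from numerator and denominator to get the reduced form.

(−u^2 − 3u − 2)/(u − 4)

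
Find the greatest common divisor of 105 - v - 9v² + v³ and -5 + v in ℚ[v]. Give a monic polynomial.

-5 + v

Euclidean algorithm in ℚ[v]:
  v³ - 9v² - v + 105 = (v² - 4v - 21)(v - 5) + (0)
The last nonzero remainder v - 5 is already monic.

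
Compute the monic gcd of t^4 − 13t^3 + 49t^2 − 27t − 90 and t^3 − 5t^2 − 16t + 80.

Repeated division with remainder:
  t^4 − 13t^3 + 49t^2 − 27t − 90 = (t − 8)(t^3 − 5t^2 − 16t + 80) + (25t^2 − 235t + 550)
  t^3 − 5t^2 − 16t + 80 = ((1/25)t + 22/125)(25t^2 − 235t + 550) + ((84/25)t − 84/5)
  25t^2 − 235t + 550 = ((625/84)t − 1375/42)((84/25)t − 84/5) + (0)
Last nonzero remainder: (84/25)t − 84/5. Dividing through by 84/25 gives the monic gcd t − 5.

t − 5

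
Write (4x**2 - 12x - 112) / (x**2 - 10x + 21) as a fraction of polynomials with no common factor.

By polynomial division,
  4x**2 - 12x - 112 = (4)(x**2 - 10x + 21) + (28x - 196)
  x**2 - 10x + 21 = ((1/28)x - 3/28)(28x - 196) + (0)
Last nonzero remainder: 28x - 196. Dividing through by 28 gives the monic gcd x - 7.
Cancel x - 7 from numerator and denominator to get the reduced form.

(4x + 16)/(x - 3)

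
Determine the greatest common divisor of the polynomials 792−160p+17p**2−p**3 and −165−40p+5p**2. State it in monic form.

1

Euclidean algorithm in ℚ[p]:
  −p**3+17p**2−160p+792 = (−(1/5)p+9/5)(5p**2−40p−165) + (−121p+1089)
  5p**2−40p−165 = (−(5/121)p−5/121)(−121p+1089) + (−120)
  −121p+1089 = ((121/120)p−363/40)(−120) + (0)
The last nonzero remainder is the constant −120, so the polynomials are coprime and gcd = 1.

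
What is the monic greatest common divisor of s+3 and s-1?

1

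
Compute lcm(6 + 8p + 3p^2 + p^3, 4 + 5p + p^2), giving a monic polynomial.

Euclidean algorithm in ℚ[p]:
  p^3 + 3p^2 + 8p + 6 = (p - 2)(p^2 + 5p + 4) + (14p + 14)
  p^2 + 5p + 4 = ((1/14)p + 2/7)(14p + 14) + (0)
Last nonzero remainder: 14p + 14. Dividing through by 14 gives the monic gcd p + 1.
Then lcm(f, g) = f·g / gcd(f, g); expanding and making the result monic gives the answer.

24 + 38p + 20p^2 + 7p^3 + p^4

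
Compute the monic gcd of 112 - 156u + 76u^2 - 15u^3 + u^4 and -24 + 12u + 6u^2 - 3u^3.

4 - 4u + u^2

Apply the Euclidean algorithm:
  u^4 - 15u^3 + 76u^2 - 156u + 112 = (-(1/3)u + 13/3)(-3u^3 + 6u^2 + 12u - 24) + (54u^2 - 216u + 216)
  -3u^3 + 6u^2 + 12u - 24 = (-(1/18)u - 1/9)(54u^2 - 216u + 216) + (0)
Last nonzero remainder: 54u^2 - 216u + 216. Dividing through by 54 gives the monic gcd u^2 - 4u + 4.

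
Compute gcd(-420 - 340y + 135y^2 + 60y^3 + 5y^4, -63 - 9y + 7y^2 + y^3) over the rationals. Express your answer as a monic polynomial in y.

Repeated division with remainder:
  5y^4 + 60y^3 + 135y^2 - 340y - 420 = (5y + 25)(y^3 + 7y^2 - 9y - 63) + (5y^2 + 200y + 1155)
  y^3 + 7y^2 - 9y - 63 = ((1/5)y - 33/5)(5y^2 + 200y + 1155) + (1080y + 7560)
  5y^2 + 200y + 1155 = ((1/216)y + 11/72)(1080y + 7560) + (0)
Last nonzero remainder: 1080y + 7560. Dividing through by 1080 gives the monic gcd y + 7.

7 + y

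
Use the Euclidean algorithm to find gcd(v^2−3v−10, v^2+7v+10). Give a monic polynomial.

v+2

Apply the Euclidean algorithm:
  v^2−3v−10 = (v^2+7v+10) + (−10v−20)
  v^2+7v+10 = (−(1/10)v−1/2)(−10v−20) + (0)
Last nonzero remainder: −10v−20. Dividing through by −10 gives the monic gcd v+2.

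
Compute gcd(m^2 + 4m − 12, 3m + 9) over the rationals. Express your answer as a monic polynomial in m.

1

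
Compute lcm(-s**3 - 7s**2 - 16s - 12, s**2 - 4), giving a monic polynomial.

s**4 + 5s**3 + 2s**2 - 20s - 24

By polynomial division,
  -s**3 - 7s**2 - 16s - 12 = (-s - 7)(s**2 - 4) + (-20s - 40)
  s**2 - 4 = (-(1/20)s + 1/10)(-20s - 40) + (0)
Last nonzero remainder: -20s - 40. Dividing through by -20 gives the monic gcd s + 2.
Then lcm(f, g) = f·g / gcd(f, g); expanding and making the result monic gives the answer.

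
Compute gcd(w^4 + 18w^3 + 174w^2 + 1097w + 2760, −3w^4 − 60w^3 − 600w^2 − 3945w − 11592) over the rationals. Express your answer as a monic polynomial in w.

w^3 + 13w^2 + 109w + 552

By polynomial division,
  w^4 + 18w^3 + 174w^2 + 1097w + 2760 = (−1/3)(−3w^4 − 60w^3 − 600w^2 − 3945w − 11592) + (−2w^3 − 26w^2 − 218w − 1104)
  −3w^4 − 60w^3 − 600w^2 − 3945w − 11592 = ((3/2)w + 21/2)(−2w^3 − 26w^2 − 218w − 1104) + (0)
Last nonzero remainder: −2w^3 − 26w^2 − 218w − 1104. Dividing through by −2 gives the monic gcd w^3 + 13w^2 + 109w + 552.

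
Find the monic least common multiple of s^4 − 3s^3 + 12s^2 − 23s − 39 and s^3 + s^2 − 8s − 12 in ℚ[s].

s^6 + s^5 + 4s^4 + 13s^3 − 83s^2 − 248s − 156

Repeated division with remainder:
  s^4 − 3s^3 + 12s^2 − 23s − 39 = (s − 4)(s^3 + s^2 − 8s − 12) + (24s^2 − 43s − 87)
  s^3 + s^2 − 8s − 12 = ((1/24)s + 67/576)(24s^2 − 43s − 87) + ((361/576)s − 361/192)
  24s^2 − 43s − 87 = ((13824/361)s + 16704/361)((361/576)s − 361/192) + (0)
Last nonzero remainder: (361/576)s − 361/192. Dividing through by 361/576 gives the monic gcd s − 3.
Then lcm(f, g) = f·g / gcd(f, g); expanding and making the result monic gives the answer.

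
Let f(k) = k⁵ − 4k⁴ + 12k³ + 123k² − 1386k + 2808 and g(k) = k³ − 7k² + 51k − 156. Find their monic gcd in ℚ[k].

k³ − 7k² + 51k − 156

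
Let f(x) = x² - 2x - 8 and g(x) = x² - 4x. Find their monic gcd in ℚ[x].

By polynomial division,
  x² - 2x - 8 = (x² - 4x) + (2x - 8)
  x² - 4x = ((1/2)x)(2x - 8) + (0)
Last nonzero remainder: 2x - 8. Dividing through by 2 gives the monic gcd x - 4.

x - 4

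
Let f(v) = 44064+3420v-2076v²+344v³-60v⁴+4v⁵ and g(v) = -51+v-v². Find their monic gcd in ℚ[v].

51-v+v²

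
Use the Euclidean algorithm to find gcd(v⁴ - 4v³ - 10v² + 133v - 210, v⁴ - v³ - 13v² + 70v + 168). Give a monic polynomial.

v² - 7v + 21

Euclidean algorithm in ℚ[v]:
  v⁴ - 4v³ - 10v² + 133v - 210 = (v⁴ - v³ - 13v² + 70v + 168) + (-3v³ + 3v² + 63v - 378)
  v⁴ - v³ - 13v² + 70v + 168 = (-(1/3)v)(-3v³ + 3v² + 63v - 378) + (8v² - 56v + 168)
  -3v³ + 3v² + 63v - 378 = (-(3/8)v - 9/4)(8v² - 56v + 168) + (0)
Last nonzero remainder: 8v² - 56v + 168. Dividing through by 8 gives the monic gcd v² - 7v + 21.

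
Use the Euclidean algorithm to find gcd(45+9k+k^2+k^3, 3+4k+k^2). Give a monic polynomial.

Euclidean algorithm in ℚ[k]:
  k^3+k^2+9k+45 = (k-3)(k^2+4k+3) + (18k+54)
  k^2+4k+3 = ((1/18)k+1/18)(18k+54) + (0)
Last nonzero remainder: 18k+54. Dividing through by 18 gives the monic gcd k+3.

3+k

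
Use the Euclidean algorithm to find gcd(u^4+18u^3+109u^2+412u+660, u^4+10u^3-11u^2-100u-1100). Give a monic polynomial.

u^3+15u^2+64u+220

Apply the Euclidean algorithm:
  u^4+18u^3+109u^2+412u+660 = (u^4+10u^3-11u^2-100u-1100) + (8u^3+120u^2+512u+1760)
  u^4+10u^3-11u^2-100u-1100 = ((1/8)u-5/8)(8u^3+120u^2+512u+1760) + (0)
Last nonzero remainder: 8u^3+120u^2+512u+1760. Dividing through by 8 gives the monic gcd u^3+15u^2+64u+220.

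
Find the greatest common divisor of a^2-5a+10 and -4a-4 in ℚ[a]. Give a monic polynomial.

Euclidean algorithm in ℚ[a]:
  a^2-5a+10 = (-(1/4)a+3/2)(-4a-4) + (16)
  -4a-4 = (-(1/4)a-1/4)(16) + (0)
The last nonzero remainder is the constant 16, so the polynomials are coprime and gcd = 1.

1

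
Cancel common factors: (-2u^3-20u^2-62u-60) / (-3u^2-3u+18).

(2u^2+14u+20)/(3u-6)

Repeated division with remainder:
  -2u^3-20u^2-62u-60 = ((2/3)u+6)(-3u^2-3u+18) + (-56u-168)
  -3u^2-3u+18 = ((3/56)u-3/28)(-56u-168) + (0)
Last nonzero remainder: -56u-168. Dividing through by -56 gives the monic gcd u+3.
Cancel u+3 from numerator and denominator to get the reduced form.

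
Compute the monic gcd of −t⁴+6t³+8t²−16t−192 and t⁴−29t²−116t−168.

t²+4t+8

Repeated division with remainder:
  −t⁴+6t³+8t²−16t−192 = (−1)(t⁴−29t²−116t−168) + (6t³−21t²−132t−360)
  t⁴−29t²−116t−168 = ((1/6)t+7/12)(6t³−21t²−132t−360) + ((21/4)t²+21t+42)
  6t³−21t²−132t−360 = ((8/7)t−60/7)((21/4)t²+21t+42) + (0)
Last nonzero remainder: (21/4)t²+21t+42. Dividing through by 21/4 gives the monic gcd t²+4t+8.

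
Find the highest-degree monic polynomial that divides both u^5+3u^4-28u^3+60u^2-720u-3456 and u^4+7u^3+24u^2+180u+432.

By polynomial division,
  u^5+3u^4-28u^3+60u^2-720u-3456 = (u-4)(u^4+7u^3+24u^2+180u+432) + (-24u^3-24u^2-432u-1728)
  u^4+7u^3+24u^2+180u+432 = (-(1/24)u-1/4)(-24u^3-24u^2-432u-1728) + (0)
Last nonzero remainder: -24u^3-24u^2-432u-1728. Dividing through by -24 gives the monic gcd u^3+u^2+18u+72.

u^3+u^2+18u+72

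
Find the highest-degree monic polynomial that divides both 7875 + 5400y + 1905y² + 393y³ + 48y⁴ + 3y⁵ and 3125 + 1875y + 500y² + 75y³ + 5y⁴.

125 + 50y + 10y² + y³

Euclidean algorithm in ℚ[y]:
  3y⁵ + 48y⁴ + 393y³ + 1905y² + 5400y + 7875 = ((3/5)y + 3/5)(5y⁴ + 75y³ + 500y² + 1875y + 3125) + (48y³ + 480y² + 2400y + 6000)
  5y⁴ + 75y³ + 500y² + 1875y + 3125 = ((5/48)y + 25/48)(48y³ + 480y² + 2400y + 6000) + (0)
Last nonzero remainder: 48y³ + 480y² + 2400y + 6000. Dividing through by 48 gives the monic gcd y³ + 10y² + 50y + 125.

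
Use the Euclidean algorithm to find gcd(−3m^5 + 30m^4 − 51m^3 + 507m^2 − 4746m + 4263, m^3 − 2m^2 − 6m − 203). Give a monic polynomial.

m^3 − 2m^2 − 6m − 203

Apply the Euclidean algorithm:
  −3m^5 + 30m^4 − 51m^3 + 507m^2 − 4746m + 4263 = (−3m^2 + 24m − 21)(m^3 − 2m^2 − 6m − 203) + (0)
The last nonzero remainder m^3 − 2m^2 − 6m − 203 is already monic.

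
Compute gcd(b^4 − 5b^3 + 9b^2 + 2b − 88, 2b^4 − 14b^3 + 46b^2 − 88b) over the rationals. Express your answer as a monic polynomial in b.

By polynomial division,
  b^4 − 5b^3 + 9b^2 + 2b − 88 = (1/2)(2b^4 − 14b^3 + 46b^2 − 88b) + (2b^3 − 14b^2 + 46b − 88)
  2b^4 − 14b^3 + 46b^2 − 88b = (b)(2b^3 − 14b^2 + 46b − 88) + (0)
Last nonzero remainder: 2b^3 − 14b^2 + 46b − 88. Dividing through by 2 gives the monic gcd b^3 − 7b^2 + 23b − 44.

b^3 − 7b^2 + 23b − 44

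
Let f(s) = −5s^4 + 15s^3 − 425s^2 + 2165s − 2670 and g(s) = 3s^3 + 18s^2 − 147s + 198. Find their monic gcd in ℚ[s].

s^2 − 5s + 6

Euclidean algorithm in ℚ[s]:
  −5s^4 + 15s^3 − 425s^2 + 2165s − 2670 = (−(5/3)s + 15)(3s^3 + 18s^2 − 147s + 198) + (−940s^2 + 4700s − 5640)
  3s^3 + 18s^2 − 147s + 198 = (−(3/940)s − 33/940)(−940s^2 + 4700s − 5640) + (0)
Last nonzero remainder: −940s^2 + 4700s − 5640. Dividing through by −940 gives the monic gcd s^2 − 5s + 6.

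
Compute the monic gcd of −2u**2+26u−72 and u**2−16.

Repeated division with remainder:
  −2u**2+26u−72 = (−2)(u**2−16) + (26u−104)
  u**2−16 = ((1/26)u+2/13)(26u−104) + (0)
Last nonzero remainder: 26u−104. Dividing through by 26 gives the monic gcd u−4.

u−4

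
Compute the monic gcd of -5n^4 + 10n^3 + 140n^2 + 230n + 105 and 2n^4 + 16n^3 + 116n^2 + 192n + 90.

n^2 + 2n + 1

Euclidean algorithm in ℚ[n]:
  -5n^4 + 10n^3 + 140n^2 + 230n + 105 = (-5/2)(2n^4 + 16n^3 + 116n^2 + 192n + 90) + (50n^3 + 430n^2 + 710n + 330)
  2n^4 + 16n^3 + 116n^2 + 192n + 90 = ((1/25)n - 3/125)(50n^3 + 430n^2 + 710n + 330) + ((2448/25)n^2 + (4896/25)n + 2448/25)
  50n^3 + 430n^2 + 710n + 330 = ((625/1224)n + 1375/408)((2448/25)n^2 + (4896/25)n + 2448/25) + (0)
Last nonzero remainder: (2448/25)n^2 + (4896/25)n + 2448/25. Dividing through by 2448/25 gives the monic gcd n^2 + 2n + 1.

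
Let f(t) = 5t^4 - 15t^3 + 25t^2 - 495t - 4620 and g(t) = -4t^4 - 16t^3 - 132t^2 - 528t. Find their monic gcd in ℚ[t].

t^3 + 4t^2 + 33t + 132

Repeated division with remainder:
  5t^4 - 15t^3 + 25t^2 - 495t - 4620 = (-5/4)(-4t^4 - 16t^3 - 132t^2 - 528t) + (-35t^3 - 140t^2 - 1155t - 4620)
  -4t^4 - 16t^3 - 132t^2 - 528t = ((4/35)t)(-35t^3 - 140t^2 - 1155t - 4620) + (0)
Last nonzero remainder: -35t^3 - 140t^2 - 1155t - 4620. Dividing through by -35 gives the monic gcd t^3 + 4t^2 + 33t + 132.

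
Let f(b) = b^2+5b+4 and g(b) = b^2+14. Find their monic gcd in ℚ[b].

1

By polynomial division,
  b^2+5b+4 = (b^2+14) + (5b-10)
  b^2+14 = ((1/5)b+2/5)(5b-10) + (18)
  5b-10 = ((5/18)b-5/9)(18) + (0)
The last nonzero remainder is the constant 18, so the polynomials are coprime and gcd = 1.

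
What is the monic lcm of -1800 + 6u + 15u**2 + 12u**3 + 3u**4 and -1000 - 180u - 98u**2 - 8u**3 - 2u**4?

Apply the Euclidean algorithm:
  3u**4 + 12u**3 + 15u**2 + 6u - 1800 = (-3/2)(-2u**4 - 8u**3 - 98u**2 - 180u - 1000) + (-132u**2 - 264u - 3300)
  -2u**4 - 8u**3 - 98u**2 - 180u - 1000 = ((1/66)u**2 + (1/33)u + 10/33)(-132u**2 - 264u - 3300) + (0)
Last nonzero remainder: -132u**2 - 264u - 3300. Dividing through by -132 gives the monic gcd u**2 + 2u + 25.
Then lcm(f, g) = f·g / gcd(f, g); expanding and making the result monic gives the answer.

-12000 - 1160u - 496u**2 + 92u**3 + 33u**4 + 6u**5 + u**6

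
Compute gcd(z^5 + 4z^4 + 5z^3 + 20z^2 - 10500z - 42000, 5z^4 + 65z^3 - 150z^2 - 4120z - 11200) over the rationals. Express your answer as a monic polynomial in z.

By polynomial division,
  z^5 + 4z^4 + 5z^3 + 20z^2 - 10500z - 42000 = ((1/5)z - 9/5)(5z^4 + 65z^3 - 150z^2 - 4120z - 11200) + (152z^3 + 574z^2 - 15676z - 62160)
  5z^4 + 65z^3 - 150z^2 - 4120z - 11200 = ((5/152)z + 3505/11552)(152z^3 + 574z^2 - 15676z - 62160) + ((1106105/5776)z^2 + (7742735/2888)z + 5530525/722)
  152z^3 + 574z^2 - 15676z - 62160 = ((877952/1106105)z - 1282272/158015)((1106105/5776)z^2 + (7742735/2888)z + 5530525/722) + (0)
Last nonzero remainder: (1106105/5776)z^2 + (7742735/2888)z + 5530525/722. Dividing through by 1106105/5776 gives the monic gcd z^2 + 14z + 40.

z^2 + 14z + 40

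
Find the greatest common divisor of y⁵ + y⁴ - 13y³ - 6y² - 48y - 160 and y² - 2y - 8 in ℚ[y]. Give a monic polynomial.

y² - 2y - 8

Euclidean algorithm in ℚ[y]:
  y⁵ + y⁴ - 13y³ - 6y² - 48y - 160 = (y³ + 3y² + y + 20)(y² - 2y - 8) + (0)
The last nonzero remainder y² - 2y - 8 is already monic.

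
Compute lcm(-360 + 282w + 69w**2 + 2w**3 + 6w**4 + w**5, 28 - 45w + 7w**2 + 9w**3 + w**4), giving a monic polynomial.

2520 - 4134w + 849w**2 + 682w**3 + 39w**4 + 31w**5 + 12w**6 + w**7

Euclidean algorithm in ℚ[w]:
  w**5 + 6w**4 + 2w**3 + 69w**2 + 282w - 360 = (w - 3)(w**4 + 9w**3 + 7w**2 - 45w + 28) + (22w**3 + 135w**2 + 119w - 276)
  w**4 + 9w**3 + 7w**2 - 45w + 28 = ((1/22)w + 63/484)(22w**3 + 135w**2 + 119w - 276) + (-(7735/484)w**2 - (23205/484)w + 7735/121)
  22w**3 + 135w**2 + 119w - 276 = (-(10648/7735)w - 33396/7735)(-(7735/484)w**2 - (23205/484)w + 7735/121) + (0)
Last nonzero remainder: -(7735/484)w**2 - (23205/484)w + 7735/121. Dividing through by -7735/484 gives the monic gcd w**2 + 3w - 4.
Then lcm(f, g) = f·g / gcd(f, g); expanding and making the result monic gives the answer.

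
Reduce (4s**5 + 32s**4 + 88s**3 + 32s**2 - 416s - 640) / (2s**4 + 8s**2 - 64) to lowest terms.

By polynomial division,
  4s**5 + 32s**4 + 88s**3 + 32s**2 - 416s - 640 = (2s + 16)(2s**4 + 8s**2 - 64) + (72s**3 - 96s**2 - 288s + 384)
  2s**4 + 8s**2 - 64 = ((1/36)s + 1/27)(72s**3 - 96s**2 - 288s + 384) + ((176/9)s**2 - 704/9)
  72s**3 - 96s**2 - 288s + 384 = ((81/22)s - 54/11)((176/9)s**2 - 704/9) + (0)
Last nonzero remainder: (176/9)s**2 - 704/9. Dividing through by 176/9 gives the monic gcd s**2 - 4.
Cancel s**2 - 4 from numerator and denominator to get the reduced form.

(2s**3 + 16s**2 + 52s + 80)/(s**2 + 8)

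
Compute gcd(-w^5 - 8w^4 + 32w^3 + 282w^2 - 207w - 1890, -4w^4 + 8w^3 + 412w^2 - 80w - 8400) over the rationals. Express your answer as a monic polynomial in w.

w^3 + 8w^2 - 23w - 210

Repeated division with remainder:
  -w^5 - 8w^4 + 32w^3 + 282w^2 - 207w - 1890 = ((1/4)w + 5/2)(-4w^4 + 8w^3 + 412w^2 - 80w - 8400) + (-91w^3 - 728w^2 + 2093w + 19110)
  -4w^4 + 8w^3 + 412w^2 - 80w - 8400 = ((4/91)w - 40/91)(-91w^3 - 728w^2 + 2093w + 19110) + (0)
Last nonzero remainder: -91w^3 - 728w^2 + 2093w + 19110. Dividing through by -91 gives the monic gcd w^3 + 8w^2 - 23w - 210.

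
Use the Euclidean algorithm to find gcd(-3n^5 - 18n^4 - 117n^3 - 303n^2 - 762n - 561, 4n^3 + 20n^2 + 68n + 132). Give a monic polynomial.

n^2 + 2n + 11

Euclidean algorithm in ℚ[n]:
  -3n^5 - 18n^4 - 117n^3 - 303n^2 - 762n - 561 = (-(3/4)n^2 - (3/4)n - 51/4)(4n^3 + 20n^2 + 68n + 132) + (102n^2 + 204n + 1122)
  4n^3 + 20n^2 + 68n + 132 = ((2/51)n + 2/17)(102n^2 + 204n + 1122) + (0)
Last nonzero remainder: 102n^2 + 204n + 1122. Dividing through by 102 gives the monic gcd n^2 + 2n + 11.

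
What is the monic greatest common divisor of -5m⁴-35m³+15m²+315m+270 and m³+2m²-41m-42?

m+1

Repeated division with remainder:
  -5m⁴-35m³+15m²+315m+270 = (-5m-25)(m³+2m²-41m-42) + (-140m²-920m-780)
  m³+2m²-41m-42 = (-(1/140)m+8/245)(-140m²-920m-780) + (-(810/49)m-810/49)
  -140m²-920m-780 = ((686/81)m+1274/27)(-(810/49)m-810/49) + (0)
Last nonzero remainder: -(810/49)m-810/49. Dividing through by -810/49 gives the monic gcd m+1.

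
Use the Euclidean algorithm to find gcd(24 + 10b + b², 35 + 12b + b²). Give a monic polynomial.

Apply the Euclidean algorithm:
  b² + 10b + 24 = (b² + 12b + 35) + (-2b - 11)
  b² + 12b + 35 = (-(1/2)b - 13/4)(-2b - 11) + (-3/4)
  -2b - 11 = ((8/3)b + 44/3)(-3/4) + (0)
The last nonzero remainder is the constant -3/4, so the polynomials are coprime and gcd = 1.

1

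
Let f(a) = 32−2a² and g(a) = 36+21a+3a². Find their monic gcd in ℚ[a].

4+a

Euclidean algorithm in ℚ[a]:
  −2a²+32 = (−2/3)(3a²+21a+36) + (14a+56)
  3a²+21a+36 = ((3/14)a+9/14)(14a+56) + (0)
Last nonzero remainder: 14a+56. Dividing through by 14 gives the monic gcd a+4.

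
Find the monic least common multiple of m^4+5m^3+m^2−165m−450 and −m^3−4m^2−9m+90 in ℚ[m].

Repeated division with remainder:
  m^4+5m^3+m^2−165m−450 = (−m−1)(−m^3−4m^2−9m+90) + (−12m^2−84m−360)
  −m^3−4m^2−9m+90 = ((1/12)m−1/4)(−12m^2−84m−360) + (0)
Last nonzero remainder: −12m^2−84m−360. Dividing through by −12 gives the monic gcd m^2+7m+30.
Then lcm(f, g) = f·g / gcd(f, g); expanding and making the result monic gives the answer.

m^5+2m^4−14m^3−168m^2+45m+1350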